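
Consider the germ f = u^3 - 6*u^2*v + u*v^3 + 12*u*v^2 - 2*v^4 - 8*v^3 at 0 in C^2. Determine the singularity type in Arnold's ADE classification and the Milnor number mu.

The Hessian of f at 0 is [[0, 0], [0, 0]] with rank 0, so corank 2. A Groebner basis of the Jacobian ideal J(f) in C{u,v} is {u^3 - 6*u^2*v - 48*u^2 + 192*u*v - 192*v^2, 6*u^2 + u*v^2 - 24*u*v + 24*v^2, 3*u^2 - 12*u*v + v^3 + 12*v^2}; counting standard monomials gives mu = 7. Corank 2; j^3 = (u - 2*v)^3 is a perfect cube, so E-series; the 4-jet and mu = 7 give E_7.

Type E_{7}, Milnor number mu = 7.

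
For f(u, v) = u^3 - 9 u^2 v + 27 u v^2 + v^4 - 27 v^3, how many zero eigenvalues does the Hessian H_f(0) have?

2

Hessian at 0 has rank 0.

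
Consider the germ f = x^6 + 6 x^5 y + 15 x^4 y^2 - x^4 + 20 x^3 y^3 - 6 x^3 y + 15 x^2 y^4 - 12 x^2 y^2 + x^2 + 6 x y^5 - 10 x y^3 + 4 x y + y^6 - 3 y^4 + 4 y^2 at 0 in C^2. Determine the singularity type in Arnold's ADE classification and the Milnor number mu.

The Hessian of f at 0 is [[2, 4], [4, 8]] with rank 1, so corank 1. A Groebner basis of the Jacobian ideal J(f) in C{x,y} is {y^3, x + 2*y}; counting standard monomials gives mu = 3. Corank 1: A-series; mu = 3 gives A_3.

Type A3, Milnor number mu = 3.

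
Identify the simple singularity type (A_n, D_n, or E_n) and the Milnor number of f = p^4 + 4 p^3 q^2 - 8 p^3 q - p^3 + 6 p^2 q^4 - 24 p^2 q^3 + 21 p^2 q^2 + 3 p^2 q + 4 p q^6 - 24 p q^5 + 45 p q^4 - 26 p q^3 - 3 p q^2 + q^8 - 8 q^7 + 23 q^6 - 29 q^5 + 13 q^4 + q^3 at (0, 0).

Type E_6, Milnor number mu = 6.

The Hessian of f at 0 has rank 0. Corank 2; j^3 = -(p - q)^3 is a perfect cube, so E-series; the 4-jet and mu = 6 give E_6.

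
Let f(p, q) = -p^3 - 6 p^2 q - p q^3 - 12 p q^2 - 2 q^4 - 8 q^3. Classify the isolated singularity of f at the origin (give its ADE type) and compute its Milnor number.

Type E7, Milnor number mu = 7.

The Hessian of f at 0 has rank 0. Corank 2; j^3 = -(p + 2*q)^3 is a perfect cube, so E-series; the 4-jet and mu = 7 give E_7.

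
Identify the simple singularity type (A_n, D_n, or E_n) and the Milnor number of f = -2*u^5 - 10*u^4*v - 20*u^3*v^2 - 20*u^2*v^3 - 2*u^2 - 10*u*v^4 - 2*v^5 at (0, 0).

Type A4, Milnor number mu = 4.

The Hessian of f at 0 is [[-4, 0], [0, 0]] with rank 1, so corank 1. A Groebner basis of the Jacobian ideal J(f) in C{u,v} is {v^4, u}; counting standard monomials gives mu = 4. Corank 1: A-series; mu = 4 gives A_4.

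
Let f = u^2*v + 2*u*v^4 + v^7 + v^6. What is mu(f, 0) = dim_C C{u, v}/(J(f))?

The Hessian of f at 0 has rank 0. Corank 2; j^3 = u^2*v has shape L^2 M (L != M), so D-series; mu = 7 gives D_7.

7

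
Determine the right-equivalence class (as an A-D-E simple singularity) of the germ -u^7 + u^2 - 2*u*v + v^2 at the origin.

A_{6}

The Hessian of f at 0 is [[2, -2], [-2, 2]] with rank 1, so corank 1. A Groebner basis of the Jacobian ideal J(f) in C{u,v} is {v^6, u - v}; counting standard monomials gives mu = 6. Corank 1: A-series; mu = 6 gives A_6.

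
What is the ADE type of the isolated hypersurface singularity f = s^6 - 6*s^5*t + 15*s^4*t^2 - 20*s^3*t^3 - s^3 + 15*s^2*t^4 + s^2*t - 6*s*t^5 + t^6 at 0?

D_{7}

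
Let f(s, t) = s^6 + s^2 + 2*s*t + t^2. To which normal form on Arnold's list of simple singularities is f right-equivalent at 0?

A_5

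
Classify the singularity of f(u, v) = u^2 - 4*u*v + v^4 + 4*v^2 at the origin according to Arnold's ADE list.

A3

The Hessian of f at 0 is [[2, -4], [-4, 8]] with rank 1, so corank 1. A Groebner basis of the Jacobian ideal J(f) in C{u,v} is {v^3, u - 2*v}; counting standard monomials gives mu = 3. Corank 1: A-series; mu = 3 gives A_3.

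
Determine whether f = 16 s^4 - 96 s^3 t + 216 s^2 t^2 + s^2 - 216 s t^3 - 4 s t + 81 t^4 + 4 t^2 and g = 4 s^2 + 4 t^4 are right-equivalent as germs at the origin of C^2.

The Hessian of f at 0 has rank 1. Corank 1: A-series; mu = 3 gives A_3. The Hessian of g at 0 has rank 1. Corank 1: A-series; mu = 3 gives A_3. Both have type A_3, hence right-equivalent.

Yes.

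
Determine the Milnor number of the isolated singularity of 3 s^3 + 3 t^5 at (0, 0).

The Hessian of f at 0 has rank 0. Corank 2; j^3 = 3*s^3 is a perfect cube, so E-series; the 5-jet and mu = 8 give E_8.

8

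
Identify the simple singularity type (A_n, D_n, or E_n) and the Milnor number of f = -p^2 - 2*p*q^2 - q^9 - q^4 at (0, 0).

Type A8, Milnor number mu = 8.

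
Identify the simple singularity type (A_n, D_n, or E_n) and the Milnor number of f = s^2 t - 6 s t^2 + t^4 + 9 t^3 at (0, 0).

Type D5, Milnor number mu = 5.

The Hessian of f at 0 has rank 0. Corank 2; j^3 = t*(s - 3*t)^2 has shape L^2 M (L != M), so D-series; mu = 5 gives D_5.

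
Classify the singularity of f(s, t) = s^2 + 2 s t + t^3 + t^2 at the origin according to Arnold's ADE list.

A_2

The Hessian of f at 0 has rank 1. Corank 1: A-series; mu = 2 gives A_2.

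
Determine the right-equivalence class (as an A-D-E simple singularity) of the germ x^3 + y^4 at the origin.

E_{6}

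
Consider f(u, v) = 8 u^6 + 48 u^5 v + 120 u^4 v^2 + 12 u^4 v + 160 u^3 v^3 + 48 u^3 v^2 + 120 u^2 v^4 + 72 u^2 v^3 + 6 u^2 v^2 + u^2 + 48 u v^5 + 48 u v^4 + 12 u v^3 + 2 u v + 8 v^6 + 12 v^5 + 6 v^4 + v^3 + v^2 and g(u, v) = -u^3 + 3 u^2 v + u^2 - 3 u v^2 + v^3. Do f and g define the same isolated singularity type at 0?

Yes.

The Hessian of f at 0 has rank 1. Corank 1: A-series; mu = 2 gives A_2. The Hessian of g at 0 has rank 1. Corank 1: A-series; mu = 2 gives A_2. Both have type A_2, hence right-equivalent.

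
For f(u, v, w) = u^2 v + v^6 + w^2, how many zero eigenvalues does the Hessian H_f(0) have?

2

Hessian at 0 has rank 1.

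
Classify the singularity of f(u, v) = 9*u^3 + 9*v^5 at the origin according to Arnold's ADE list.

The Hessian of f at 0 is [[0, 0], [0, 0]] with rank 0, so corank 2. A Groebner basis of the Jacobian ideal J(f) in C{u,v} is {v^4, u^2}; counting standard monomials gives mu = 8. Corank 2; j^3 = 9*u^3 is a perfect cube, so E-series; the 5-jet and mu = 8 give E_8.

E_8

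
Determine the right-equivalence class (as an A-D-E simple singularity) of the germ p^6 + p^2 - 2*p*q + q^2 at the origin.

The Hessian of f at 0 has rank 1. Corank 1: A-series; mu = 5 gives A_5.

A_5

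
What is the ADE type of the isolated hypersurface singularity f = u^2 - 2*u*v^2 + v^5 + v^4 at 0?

The Hessian of f at 0 is [[2, 0], [0, 0]] with rank 1, so corank 1. A Groebner basis of the Jacobian ideal J(f) in C{u,v} is {u^2, -u + v^2}; counting standard monomials gives mu = 4. Corank 1: A-series; mu = 4 gives A_4.

A_{4}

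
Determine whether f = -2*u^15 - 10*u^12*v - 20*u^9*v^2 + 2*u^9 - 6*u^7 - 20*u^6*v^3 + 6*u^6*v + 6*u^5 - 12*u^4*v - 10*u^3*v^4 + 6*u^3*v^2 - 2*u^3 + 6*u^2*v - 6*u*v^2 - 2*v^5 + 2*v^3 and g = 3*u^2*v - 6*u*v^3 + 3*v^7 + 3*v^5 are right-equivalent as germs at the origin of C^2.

No.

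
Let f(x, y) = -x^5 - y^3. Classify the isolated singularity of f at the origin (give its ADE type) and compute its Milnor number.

Type E8, Milnor number mu = 8.

The Hessian of f at 0 has rank 0. Corank 2; j^3 = -y^3 is a perfect cube, so E-series; the 5-jet and mu = 8 give E_8.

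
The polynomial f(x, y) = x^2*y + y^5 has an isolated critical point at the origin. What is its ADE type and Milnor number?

The Hessian of f at 0 has rank 0. Corank 2; j^3 = x^2*y has shape L^2 M (L != M), so D-series; mu = 6 gives D_6.

Type D_6, Milnor number mu = 6.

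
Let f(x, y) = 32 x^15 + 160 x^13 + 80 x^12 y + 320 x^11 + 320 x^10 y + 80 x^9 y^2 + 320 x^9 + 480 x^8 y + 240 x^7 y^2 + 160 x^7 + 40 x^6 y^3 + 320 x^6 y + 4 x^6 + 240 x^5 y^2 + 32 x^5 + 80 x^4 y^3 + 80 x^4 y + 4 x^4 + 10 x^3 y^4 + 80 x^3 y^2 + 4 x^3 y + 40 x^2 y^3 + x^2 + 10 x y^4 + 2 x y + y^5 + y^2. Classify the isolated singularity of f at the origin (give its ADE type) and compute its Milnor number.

The Hessian of f at 0 has rank 1. Corank 1: A-series; mu = 4 gives A_4.

Type A_4, Milnor number mu = 4.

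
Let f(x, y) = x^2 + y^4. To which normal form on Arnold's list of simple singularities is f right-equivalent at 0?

A_{3}

The Hessian of f at 0 is [[2, 0], [0, 0]] with rank 1, so corank 1. A Groebner basis of the Jacobian ideal J(f) in C{x,y} is {y^3, x}; counting standard monomials gives mu = 3. Corank 1: A-series; mu = 3 gives A_3.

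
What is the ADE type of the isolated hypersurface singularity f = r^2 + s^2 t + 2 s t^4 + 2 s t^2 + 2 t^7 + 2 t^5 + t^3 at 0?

D8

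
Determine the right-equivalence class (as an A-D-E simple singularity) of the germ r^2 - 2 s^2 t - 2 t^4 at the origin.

D_5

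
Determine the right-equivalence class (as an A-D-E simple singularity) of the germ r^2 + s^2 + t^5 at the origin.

A4

The Hessian of f at 0 is [[2, 0, 0], [0, 0, 0], [0, 0, 2]] with rank 2, so corank 1. A Groebner basis of the Jacobian ideal J(f) in C{s,t,r} is {t^4, s, r}; counting standard monomials gives mu = 4. Corank 1: A-series; mu = 4 gives A_4.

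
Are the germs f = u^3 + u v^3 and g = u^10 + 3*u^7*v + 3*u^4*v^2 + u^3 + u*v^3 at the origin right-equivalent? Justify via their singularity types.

Yes.

The Hessian of f at 0 is [[0, 0], [0, 0]] with rank 0, so corank 2. A Groebner basis of the Jacobian ideal J(f) in C{u,v} is {u^3, u*v^2, 3*u^2 + v^3}; counting standard monomials gives mu = 7. Corank 2; j^3 = u^3 is a perfect cube, so E-series; the 4-jet and mu = 7 give E_7. The Hessian of g at 0 is [[0, 0], [0, 0]] with rank 0, so corank 2. A Groebner basis of the Jacobian ideal J(g) in C{u,v} is {u^3, u*v^2, 3*u^2 + v^3}; counting standard monomials gives mu = 7. Corank 2; j^3 = u^3 is a perfect cube, so E-series; the 4-jet and mu = 7 give E_7. Both have type E_7, hence right-equivalent.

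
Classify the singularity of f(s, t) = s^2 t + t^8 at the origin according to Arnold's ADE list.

The Hessian of f at 0 has rank 0. Corank 2; j^3 = s^2*t has shape L^2 M (L != M), so D-series; mu = 9 gives D_9.

D_{9}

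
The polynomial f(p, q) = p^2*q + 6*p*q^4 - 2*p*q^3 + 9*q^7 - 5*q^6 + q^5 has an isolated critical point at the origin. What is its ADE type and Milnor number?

The Hessian of f at 0 is [[0, 0], [0, 0]] with rank 0, so corank 2. A Groebner basis of the Jacobian ideal J(f) in C{p,q} is {p*q/3 + q^4 - q^3/3, p^3, p^2*q + p^2/12 + p*q/36 - q^3/36, -p^2/4 + p*q^2 + p*q/4 - q^3/4}; counting standard monomials gives mu = 7. Corank 2; j^3 = p^2*q has shape L^2 M (L != M), so D-series; mu = 7 gives D_7.

Type D_{7}, Milnor number mu = 7.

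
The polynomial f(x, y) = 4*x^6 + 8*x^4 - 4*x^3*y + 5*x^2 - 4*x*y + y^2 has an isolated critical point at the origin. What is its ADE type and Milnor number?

The Hessian of f at 0 has rank 2. Corank 0: nondegenerate Morse point, so A_1.

Type A_{1}, Milnor number mu = 1.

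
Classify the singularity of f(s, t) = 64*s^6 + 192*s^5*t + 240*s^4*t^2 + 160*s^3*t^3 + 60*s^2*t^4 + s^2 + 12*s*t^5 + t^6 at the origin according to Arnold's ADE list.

The Hessian of f at 0 is [[2, 0], [0, 0]] with rank 1, so corank 1. A Groebner basis of the Jacobian ideal J(f) in C{s,t} is {t^5, s}; counting standard monomials gives mu = 5. Corank 1: A-series; mu = 5 gives A_5.

A_5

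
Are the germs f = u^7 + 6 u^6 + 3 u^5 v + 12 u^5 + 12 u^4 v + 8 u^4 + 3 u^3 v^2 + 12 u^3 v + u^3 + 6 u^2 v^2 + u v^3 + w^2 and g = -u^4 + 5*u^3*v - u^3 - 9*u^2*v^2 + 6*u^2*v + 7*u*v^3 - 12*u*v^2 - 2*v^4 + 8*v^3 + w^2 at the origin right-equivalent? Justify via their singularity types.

The Hessian of f at 0 is [[0, 0, 0], [0, 0, 0], [0, 0, 2]] with rank 1, so corank 2. A Groebner basis of the Jacobian ideal J(f) in C{u,v,w} is {3*u^2/4 + v^4 + v^3/4, u^3, u^2*v - u^2/4 - v^3/12, u^2 + u*v^2 + v^3/3, w}; counting standard monomials gives mu = 7. Corank 2; j^3 = u^3 is a perfect cube, so E-series; the 4-jet and mu = 7 give E_7. The Hessian of g at 0 is [[0, 0, 0], [0, 0, 0], [0, 0, 2]] with rank 1, so corank 2. A Groebner basis of the Jacobian ideal J(g) in C{u,v,w} is {3*u^2 - 12*u*v + v^4 + v^3 + 12*v^2, u^3 + 18*u^2 - 72*u*v - 2*v^3 + 72*v^2, u^2*v + 7*u^2 - 28*u*v - 5*v^3/3 + 28*v^2, 2*u^2 + u*v^2 - 8*u*v - 4*v^3/3 + 8*v^2, w}; counting standard monomials gives mu = 7. Corank 2; j^3 = -(u - 2*v)^3 is a perfect cube, so E-series; the 4-jet and mu = 7 give E_7. Both have type E_7, hence right-equivalent.

Yes.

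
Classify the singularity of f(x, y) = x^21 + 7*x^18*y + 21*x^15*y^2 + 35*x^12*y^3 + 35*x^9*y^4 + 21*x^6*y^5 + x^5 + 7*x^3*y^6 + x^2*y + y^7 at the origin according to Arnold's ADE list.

D_8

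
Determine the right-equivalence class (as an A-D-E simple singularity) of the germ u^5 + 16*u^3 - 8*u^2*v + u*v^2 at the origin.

The Hessian of f at 0 has rank 0. Corank 2; j^3 = u*(4*u - v)^2 has shape L^2 M (L != M), so D-series; mu = 6 gives D_6.

D_6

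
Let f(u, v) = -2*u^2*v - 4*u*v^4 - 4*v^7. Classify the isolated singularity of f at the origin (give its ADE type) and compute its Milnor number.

Type D8, Milnor number mu = 8.

The Hessian of f at 0 is [[0, 0], [0, 0]] with rank 0, so corank 2. A Groebner basis of the Jacobian ideal J(f) in C{u,v} is {-u^2/6 + u*v^3, u*v + v^4, u^3, u^2*v}; counting standard monomials gives mu = 8. Corank 2; j^3 = -2*u^2*v has shape L^2 M (L != M), so D-series; mu = 8 gives D_8.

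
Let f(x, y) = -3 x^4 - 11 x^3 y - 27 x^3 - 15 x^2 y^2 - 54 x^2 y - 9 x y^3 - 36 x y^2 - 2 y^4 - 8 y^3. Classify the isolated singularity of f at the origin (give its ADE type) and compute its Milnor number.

The Hessian of f at 0 is [[0, 0], [0, 0]] with rank 0, so corank 2. A Groebner basis of the Jacobian ideal J(f) in C{x,y} is {19683*x^2 + 26244*x*y + y^4 + 27*y^3 + 8748*y^2, x^3 + 270*x^2 + 360*x*y + 2*y^3/3 + 120*y^2, x^2*y - 243*x^2 - 324*x*y - 7*y^3/9 - 108*y^2, 162*x^2 + x*y^2 + 216*x*y + 8*y^3/9 + 72*y^2}; counting standard monomials gives mu = 7. Corank 2; j^3 = -(3*x + 2*y)^3 is a perfect cube, so E-series; the 4-jet and mu = 7 give E_7.

Type E_7, Milnor number mu = 7.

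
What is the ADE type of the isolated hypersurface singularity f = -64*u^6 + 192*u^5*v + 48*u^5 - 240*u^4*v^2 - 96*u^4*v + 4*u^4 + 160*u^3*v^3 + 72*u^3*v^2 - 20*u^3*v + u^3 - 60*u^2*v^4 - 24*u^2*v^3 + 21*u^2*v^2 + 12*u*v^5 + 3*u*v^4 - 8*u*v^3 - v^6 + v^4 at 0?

E_6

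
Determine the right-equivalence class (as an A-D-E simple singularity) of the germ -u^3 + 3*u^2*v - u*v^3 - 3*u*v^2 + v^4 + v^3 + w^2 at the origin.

The Hessian of f at 0 has rank 1. Corank 2; j^3 = -(u - v)^3 is a perfect cube, so E-series; the 4-jet and mu = 7 give E_7.

E7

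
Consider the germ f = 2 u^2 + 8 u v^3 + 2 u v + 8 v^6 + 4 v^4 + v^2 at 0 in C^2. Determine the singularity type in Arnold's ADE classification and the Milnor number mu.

The Hessian of f at 0 has rank 2. Corank 0: nondegenerate Morse point, so A_1.

Type A_1, Milnor number mu = 1.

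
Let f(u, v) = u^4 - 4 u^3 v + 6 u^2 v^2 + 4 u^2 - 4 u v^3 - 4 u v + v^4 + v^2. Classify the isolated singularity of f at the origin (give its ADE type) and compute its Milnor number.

Type A3, Milnor number mu = 3.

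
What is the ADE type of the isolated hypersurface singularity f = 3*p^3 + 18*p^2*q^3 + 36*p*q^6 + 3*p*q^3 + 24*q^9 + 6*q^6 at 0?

E_7

The Hessian of f at 0 has rank 0. Corank 2; j^3 = 3*p^3 is a perfect cube, so E-series; the 4-jet and mu = 7 give E_7.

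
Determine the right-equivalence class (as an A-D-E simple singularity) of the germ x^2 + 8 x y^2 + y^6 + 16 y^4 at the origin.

A_5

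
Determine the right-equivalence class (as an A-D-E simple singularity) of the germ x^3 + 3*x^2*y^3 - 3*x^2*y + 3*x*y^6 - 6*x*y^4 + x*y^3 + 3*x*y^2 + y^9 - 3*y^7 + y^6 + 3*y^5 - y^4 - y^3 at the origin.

E7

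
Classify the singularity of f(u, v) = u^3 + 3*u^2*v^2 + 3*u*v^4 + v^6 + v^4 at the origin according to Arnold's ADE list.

E_6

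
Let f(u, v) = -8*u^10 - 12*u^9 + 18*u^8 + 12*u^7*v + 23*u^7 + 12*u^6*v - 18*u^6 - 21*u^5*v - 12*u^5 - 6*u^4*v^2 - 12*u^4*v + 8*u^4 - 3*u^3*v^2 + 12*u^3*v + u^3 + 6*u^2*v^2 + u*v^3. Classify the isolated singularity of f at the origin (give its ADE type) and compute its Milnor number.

Type E7, Milnor number mu = 7.

The Hessian of f at 0 has rank 0. Corank 2; j^3 = u^3 is a perfect cube, so E-series; the 4-jet and mu = 7 give E_7.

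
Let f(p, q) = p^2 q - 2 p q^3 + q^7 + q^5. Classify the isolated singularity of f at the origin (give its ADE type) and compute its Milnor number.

Type D_8, Milnor number mu = 8.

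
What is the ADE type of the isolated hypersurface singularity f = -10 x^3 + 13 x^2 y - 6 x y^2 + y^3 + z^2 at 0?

The Hessian of f at 0 is [[0, 0, 0], [0, 0, 0], [0, 0, 2]] with rank 1, so corank 2. A Groebner basis of the Jacobian ideal J(f) in C{x,y,z} is {y^3, x^2 - 3*y^2/11, x*y - 6*y^2/11, z}; counting standard monomials gives mu = 4. Corank 2; j^3 = -(2*x - y)*(5*x^2 - 4*x*y + y^2) splits into three distinct lines over C (the quadratic factor has nonzero discriminant), so D_4.

D4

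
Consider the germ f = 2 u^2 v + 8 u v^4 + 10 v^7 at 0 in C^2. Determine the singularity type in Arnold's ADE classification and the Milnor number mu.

Type D8, Milnor number mu = 8.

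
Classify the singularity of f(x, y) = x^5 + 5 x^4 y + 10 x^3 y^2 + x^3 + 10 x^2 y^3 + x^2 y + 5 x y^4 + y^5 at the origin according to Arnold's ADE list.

D_6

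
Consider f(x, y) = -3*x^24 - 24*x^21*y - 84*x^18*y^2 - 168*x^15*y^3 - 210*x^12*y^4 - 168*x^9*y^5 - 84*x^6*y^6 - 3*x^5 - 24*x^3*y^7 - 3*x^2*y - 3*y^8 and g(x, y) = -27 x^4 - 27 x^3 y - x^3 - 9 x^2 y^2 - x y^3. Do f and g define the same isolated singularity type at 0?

The Hessian of f at 0 is [[0, 0], [0, 0]] with rank 0, so corank 2. A Groebner basis of the Jacobian ideal J(f) in C{x,y} is {x^2/8 + y^7, x^3, x*y}; counting standard monomials gives mu = 9. Corank 2; j^3 = -3*x^2*y has shape L^2 M (L != M), so D-series; mu = 9 gives D_9. The Hessian of g at 0 is [[0, 0], [0, 0]] with rank 0, so corank 2. A Groebner basis of the Jacobian ideal J(g) in C{x,y} is {x^2/3 + y^4 + y^3/9, x^3, x^2*y - x^2/9 - y^3/27, 2*x^2/3 + x*y^2 + 2*y^3/9}; counting standard monomials gives mu = 7. Corank 2; j^3 = -x^3 is a perfect cube, so E-series; the 4-jet and mu = 7 give E_7. f is D_9 but g is E_7, hence not right-equivalent.

No.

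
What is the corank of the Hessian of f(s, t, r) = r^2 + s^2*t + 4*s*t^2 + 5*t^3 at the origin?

2

The Hessian at 0 is [[0, 0, 0], [0, 0, 0], [0, 0, 2]] of rank 1; hence corank 2.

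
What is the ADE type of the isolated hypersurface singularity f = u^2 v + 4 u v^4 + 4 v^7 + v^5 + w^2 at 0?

D6

The Hessian of f at 0 is [[0, 0, 0], [0, 0, 0], [0, 0, 2]] with rank 1, so corank 2. A Groebner basis of the Jacobian ideal J(f) in C{u,v,w} is {u*v/2 + v^4, u*v^2, u^2 - 5*u*v/2, w}; counting standard monomials gives mu = 6. Corank 2; j^3 = u^2*v has shape L^2 M (L != M), so D-series; mu = 6 gives D_6.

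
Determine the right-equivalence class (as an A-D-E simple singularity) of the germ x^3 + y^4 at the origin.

The Hessian of f at 0 has rank 0. Corank 2; j^3 = x^3 is a perfect cube, so E-series; the 4-jet and mu = 6 give E_6.

E_{6}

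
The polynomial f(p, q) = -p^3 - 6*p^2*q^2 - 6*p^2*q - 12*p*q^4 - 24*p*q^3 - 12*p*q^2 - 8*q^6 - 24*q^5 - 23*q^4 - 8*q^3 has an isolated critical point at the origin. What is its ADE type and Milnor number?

Type E6, Milnor number mu = 6.

The Hessian of f at 0 has rank 0. Corank 2; j^3 = -(p + 2*q)^3 is a perfect cube, so E-series; the 4-jet and mu = 6 give E_6.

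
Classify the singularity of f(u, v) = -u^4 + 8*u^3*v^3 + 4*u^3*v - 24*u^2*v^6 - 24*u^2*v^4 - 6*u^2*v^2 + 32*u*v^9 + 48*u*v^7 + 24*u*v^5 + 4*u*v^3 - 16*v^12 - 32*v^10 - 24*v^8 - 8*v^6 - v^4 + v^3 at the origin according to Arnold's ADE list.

E_{6}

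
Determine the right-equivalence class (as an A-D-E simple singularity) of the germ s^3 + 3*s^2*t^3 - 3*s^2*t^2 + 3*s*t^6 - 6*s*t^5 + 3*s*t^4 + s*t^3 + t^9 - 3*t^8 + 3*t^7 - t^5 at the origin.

E7

The Hessian of f at 0 has rank 0. Corank 2; j^3 = s^3 is a perfect cube, so E-series; the 4-jet and mu = 7 give E_7.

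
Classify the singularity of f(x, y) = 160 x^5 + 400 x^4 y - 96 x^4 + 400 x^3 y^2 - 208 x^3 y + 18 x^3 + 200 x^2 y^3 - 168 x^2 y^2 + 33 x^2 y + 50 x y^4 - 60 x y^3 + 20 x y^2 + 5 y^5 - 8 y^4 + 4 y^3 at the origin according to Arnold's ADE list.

D_{6}

The Hessian of f at 0 has rank 0. Corank 2; j^3 = (2*x + y)*(3*x + 2*y)^2 has shape L^2 M (L != M), so D-series; mu = 6 gives D_6.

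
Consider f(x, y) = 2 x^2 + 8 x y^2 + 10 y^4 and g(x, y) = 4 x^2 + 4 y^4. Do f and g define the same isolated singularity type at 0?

Yes.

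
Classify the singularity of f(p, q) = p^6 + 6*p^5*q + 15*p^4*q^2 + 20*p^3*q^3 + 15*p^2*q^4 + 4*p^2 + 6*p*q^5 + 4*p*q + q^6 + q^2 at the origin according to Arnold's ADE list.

The Hessian of f at 0 has rank 1. Corank 1: A-series; mu = 5 gives A_5.

A_{5}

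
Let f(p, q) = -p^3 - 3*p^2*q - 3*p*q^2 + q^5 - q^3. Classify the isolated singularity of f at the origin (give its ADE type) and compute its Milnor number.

Type E_8, Milnor number mu = 8.

The Hessian of f at 0 is [[0, 0], [0, 0]] with rank 0, so corank 2. A Groebner basis of the Jacobian ideal J(f) in C{p,q} is {q^4, p^2 + 2*p*q + q^2}; counting standard monomials gives mu = 8. Corank 2; j^3 = -(p + q)^3 is a perfect cube, so E-series; the 5-jet and mu = 8 give E_8.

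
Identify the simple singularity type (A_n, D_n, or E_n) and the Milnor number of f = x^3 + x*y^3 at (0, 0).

Type E_{7}, Milnor number mu = 7.

The Hessian of f at 0 is [[0, 0], [0, 0]] with rank 0, so corank 2. A Groebner basis of the Jacobian ideal J(f) in C{x,y} is {x^3, x*y^2, 3*x^2 + y^3}; counting standard monomials gives mu = 7. Corank 2; j^3 = x^3 is a perfect cube, so E-series; the 4-jet and mu = 7 give E_7.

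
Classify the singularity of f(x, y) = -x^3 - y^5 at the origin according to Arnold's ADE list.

The Hessian of f at 0 has rank 0. Corank 2; j^3 = -x^3 is a perfect cube, so E-series; the 5-jet and mu = 8 give E_8.

E_8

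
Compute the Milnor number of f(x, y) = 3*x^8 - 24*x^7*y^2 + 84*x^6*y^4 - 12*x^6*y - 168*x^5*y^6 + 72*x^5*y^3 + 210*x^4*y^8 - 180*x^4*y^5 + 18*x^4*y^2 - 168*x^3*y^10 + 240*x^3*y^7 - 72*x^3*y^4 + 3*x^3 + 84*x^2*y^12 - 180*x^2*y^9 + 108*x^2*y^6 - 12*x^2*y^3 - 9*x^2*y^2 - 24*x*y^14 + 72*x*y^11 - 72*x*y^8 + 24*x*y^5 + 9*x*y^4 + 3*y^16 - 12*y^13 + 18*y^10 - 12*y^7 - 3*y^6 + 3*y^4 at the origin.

6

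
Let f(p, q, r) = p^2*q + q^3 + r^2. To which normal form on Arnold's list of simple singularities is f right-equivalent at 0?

D_4

The Hessian of f at 0 has rank 1. Corank 2; j^3 = q*(p^2 + q^2) splits into three distinct lines over C (the quadratic factor has nonzero discriminant), so D_4.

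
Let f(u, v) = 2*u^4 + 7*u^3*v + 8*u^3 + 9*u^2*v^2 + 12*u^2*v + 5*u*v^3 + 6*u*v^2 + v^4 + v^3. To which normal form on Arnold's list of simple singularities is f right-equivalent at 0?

E_{7}

The Hessian of f at 0 has rank 0. Corank 2; j^3 = (2*u + v)^3 is a perfect cube, so E-series; the 4-jet and mu = 7 give E_7.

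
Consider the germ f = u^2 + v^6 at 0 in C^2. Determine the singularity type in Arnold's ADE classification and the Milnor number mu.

The Hessian of f at 0 is [[2, 0], [0, 0]] with rank 1, so corank 1. A Groebner basis of the Jacobian ideal J(f) in C{u,v} is {v^5, u}; counting standard monomials gives mu = 5. Corank 1: A-series; mu = 5 gives A_5.

Type A_{5}, Milnor number mu = 5.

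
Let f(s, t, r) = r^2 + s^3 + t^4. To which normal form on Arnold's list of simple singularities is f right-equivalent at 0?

The Hessian of f at 0 has rank 1. Corank 2; j^3 = s^3 is a perfect cube, so E-series; the 4-jet and mu = 6 give E_6.

E_6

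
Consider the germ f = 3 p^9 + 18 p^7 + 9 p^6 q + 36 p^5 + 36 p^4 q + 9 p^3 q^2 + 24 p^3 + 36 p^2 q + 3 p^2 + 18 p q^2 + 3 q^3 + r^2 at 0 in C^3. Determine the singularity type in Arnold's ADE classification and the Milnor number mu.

Type A_{2}, Milnor number mu = 2.

The Hessian of f at 0 has rank 2. Corank 1: A-series; mu = 2 gives A_2.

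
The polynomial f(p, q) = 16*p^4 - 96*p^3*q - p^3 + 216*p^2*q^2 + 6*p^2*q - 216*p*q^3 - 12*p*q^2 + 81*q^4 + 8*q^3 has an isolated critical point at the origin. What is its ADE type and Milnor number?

Type E_6, Milnor number mu = 6.

The Hessian of f at 0 is [[0, 0], [0, 0]] with rank 0, so corank 2. A Groebner basis of the Jacobian ideal J(f) in C{p,q} is {q^4, p*q^2 - 11*q^3/6, p^2 - 4*p*q + 4*q^2}; counting standard monomials gives mu = 6. Corank 2; j^3 = -(p - 2*q)^3 is a perfect cube, so E-series; the 4-jet and mu = 6 give E_6.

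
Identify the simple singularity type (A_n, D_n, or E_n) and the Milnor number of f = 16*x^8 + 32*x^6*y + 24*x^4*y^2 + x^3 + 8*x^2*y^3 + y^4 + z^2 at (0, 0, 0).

Type E_6, Milnor number mu = 6.

The Hessian of f at 0 has rank 1. Corank 2; j^3 = x^3 is a perfect cube, so E-series; the 4-jet and mu = 6 give E_6.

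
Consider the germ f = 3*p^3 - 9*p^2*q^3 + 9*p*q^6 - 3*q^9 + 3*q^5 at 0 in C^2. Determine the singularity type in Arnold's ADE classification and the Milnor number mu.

The Hessian of f at 0 has rank 0. Corank 2; j^3 = 3*p^3 is a perfect cube, so E-series; the 5-jet and mu = 8 give E_8.

Type E_{8}, Milnor number mu = 8.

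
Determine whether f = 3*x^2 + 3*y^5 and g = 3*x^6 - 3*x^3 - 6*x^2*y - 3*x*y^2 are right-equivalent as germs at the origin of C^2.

The Hessian of f at 0 has rank 1. Corank 1: A-series; mu = 4 gives A_4. The Hessian of g at 0 has rank 0. Corank 2; j^3 = -3*x*(x + y)^2 has shape L^2 M (L != M), so D-series; mu = 7 gives D_7. f is A_4 but g is D_7, hence not right-equivalent.

No.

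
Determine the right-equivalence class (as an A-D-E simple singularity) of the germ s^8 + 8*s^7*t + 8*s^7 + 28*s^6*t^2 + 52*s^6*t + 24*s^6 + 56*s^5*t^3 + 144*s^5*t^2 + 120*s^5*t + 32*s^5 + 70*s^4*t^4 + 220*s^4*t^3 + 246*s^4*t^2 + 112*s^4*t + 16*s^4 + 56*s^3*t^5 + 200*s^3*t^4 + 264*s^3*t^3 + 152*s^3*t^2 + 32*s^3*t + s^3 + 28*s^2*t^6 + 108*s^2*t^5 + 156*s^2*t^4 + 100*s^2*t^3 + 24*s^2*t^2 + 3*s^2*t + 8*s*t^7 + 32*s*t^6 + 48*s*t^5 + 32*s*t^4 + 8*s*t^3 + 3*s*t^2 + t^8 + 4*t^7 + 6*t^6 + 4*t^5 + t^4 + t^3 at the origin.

The Hessian of f at 0 has rank 0. Corank 2; j^3 = (s + t)^3 is a perfect cube, so E-series; the 4-jet and mu = 6 give E_6.

E_6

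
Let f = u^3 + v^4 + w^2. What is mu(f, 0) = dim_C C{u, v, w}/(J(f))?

6

The Hessian of f at 0 is [[0, 0, 0], [0, 0, 0], [0, 0, 2]] with rank 1, so corank 2. A Groebner basis of the Jacobian ideal J(f) in C{u,v,w} is {v^3, u^2, w}; counting standard monomials gives mu = 6. Corank 2; j^3 = u^3 is a perfect cube, so E-series; the 4-jet and mu = 6 give E_6.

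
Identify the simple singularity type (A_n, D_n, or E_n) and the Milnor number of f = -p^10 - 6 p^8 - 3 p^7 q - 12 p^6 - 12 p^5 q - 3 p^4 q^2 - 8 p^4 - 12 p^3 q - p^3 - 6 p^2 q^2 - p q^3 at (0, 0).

The Hessian of f at 0 has rank 0. Corank 2; j^3 = -p^3 is a perfect cube, so E-series; the 4-jet and mu = 7 give E_7.

Type E7, Milnor number mu = 7.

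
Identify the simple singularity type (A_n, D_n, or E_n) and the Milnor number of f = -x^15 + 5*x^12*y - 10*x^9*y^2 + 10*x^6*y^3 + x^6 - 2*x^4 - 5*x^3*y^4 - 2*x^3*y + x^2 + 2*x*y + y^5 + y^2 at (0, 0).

The Hessian of f at 0 is [[2, 2], [2, 2]] with rank 1, so corank 1. A Groebner basis of the Jacobian ideal J(f) in C{x,y} is {x + y^3 + y, x^2 - y^2, x*y + y^2}; counting standard monomials gives mu = 4. Corank 1: A-series; mu = 4 gives A_4.

Type A_4, Milnor number mu = 4.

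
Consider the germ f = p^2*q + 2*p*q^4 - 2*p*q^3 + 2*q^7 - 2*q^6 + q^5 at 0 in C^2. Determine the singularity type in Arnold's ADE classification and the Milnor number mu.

Type D_8, Milnor number mu = 8.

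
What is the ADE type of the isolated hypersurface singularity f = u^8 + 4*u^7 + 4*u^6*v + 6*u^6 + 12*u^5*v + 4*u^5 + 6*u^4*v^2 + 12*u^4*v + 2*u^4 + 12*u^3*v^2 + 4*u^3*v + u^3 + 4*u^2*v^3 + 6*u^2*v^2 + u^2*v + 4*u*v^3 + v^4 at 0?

The Hessian of f at 0 is [[0, 0], [0, 0]] with rank 0, so corank 2. A Groebner basis of the Jacobian ideal J(f) in C{u,v} is {u*v^2, -u*v/4 + v^3, u^2 + u*v}; counting standard monomials gives mu = 5. Corank 2; j^3 = u^2*(u + v) has shape L^2 M (L != M), so D-series; mu = 5 gives D_5.

D_{5}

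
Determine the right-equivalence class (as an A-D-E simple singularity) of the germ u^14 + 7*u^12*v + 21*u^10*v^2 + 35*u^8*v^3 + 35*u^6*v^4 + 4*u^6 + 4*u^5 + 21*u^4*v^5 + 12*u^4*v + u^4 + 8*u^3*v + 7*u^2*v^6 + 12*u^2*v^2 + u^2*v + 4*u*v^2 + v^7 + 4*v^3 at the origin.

D_8

The Hessian of f at 0 has rank 0. Corank 2; j^3 = v*(u + 2*v)^2 has shape L^2 M (L != M), so D-series; mu = 8 gives D_8.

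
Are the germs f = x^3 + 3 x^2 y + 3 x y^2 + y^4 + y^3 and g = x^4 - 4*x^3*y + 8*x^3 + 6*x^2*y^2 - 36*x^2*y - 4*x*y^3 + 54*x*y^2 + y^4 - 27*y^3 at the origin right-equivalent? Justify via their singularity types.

Yes.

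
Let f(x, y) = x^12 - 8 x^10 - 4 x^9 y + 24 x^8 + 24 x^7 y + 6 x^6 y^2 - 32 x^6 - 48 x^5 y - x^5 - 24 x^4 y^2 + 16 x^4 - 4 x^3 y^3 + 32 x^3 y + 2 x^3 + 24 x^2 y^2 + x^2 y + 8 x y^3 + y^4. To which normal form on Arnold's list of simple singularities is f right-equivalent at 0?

The Hessian of f at 0 has rank 0. Corank 2; j^3 = x^2*(2*x + y) has shape L^2 M (L != M), so D-series; mu = 5 gives D_5.

D5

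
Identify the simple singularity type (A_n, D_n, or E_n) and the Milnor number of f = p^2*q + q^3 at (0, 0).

Type D_4, Milnor number mu = 4.

The Hessian of f at 0 has rank 0. Corank 2; j^3 = q*(p^2 + q^2) splits into three distinct lines over C (the quadratic factor has nonzero discriminant), so D_4.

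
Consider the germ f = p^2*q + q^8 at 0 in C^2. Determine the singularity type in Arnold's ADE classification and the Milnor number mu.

Type D_{9}, Milnor number mu = 9.

The Hessian of f at 0 has rank 0. Corank 2; j^3 = p^2*q has shape L^2 M (L != M), so D-series; mu = 9 gives D_9.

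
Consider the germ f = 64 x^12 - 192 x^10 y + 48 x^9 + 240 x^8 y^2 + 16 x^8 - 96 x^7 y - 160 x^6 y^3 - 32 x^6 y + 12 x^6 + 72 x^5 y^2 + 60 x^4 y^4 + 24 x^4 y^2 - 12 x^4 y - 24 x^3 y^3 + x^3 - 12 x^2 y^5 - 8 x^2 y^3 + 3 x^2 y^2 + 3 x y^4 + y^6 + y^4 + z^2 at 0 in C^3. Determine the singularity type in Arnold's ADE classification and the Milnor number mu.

The Hessian of f at 0 has rank 1. Corank 2; j^3 = x^3 is a perfect cube, so E-series; the 4-jet and mu = 6 give E_6.

Type E_6, Milnor number mu = 6.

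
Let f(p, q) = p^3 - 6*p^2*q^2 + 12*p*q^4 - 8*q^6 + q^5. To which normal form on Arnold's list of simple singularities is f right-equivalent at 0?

The Hessian of f at 0 has rank 0. Corank 2; j^3 = p^3 is a perfect cube, so E-series; the 5-jet and mu = 8 give E_8.

E_{8}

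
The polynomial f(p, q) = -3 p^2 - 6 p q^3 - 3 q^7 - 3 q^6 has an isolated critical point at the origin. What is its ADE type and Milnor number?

The Hessian of f at 0 has rank 1. Corank 1: A-series; mu = 6 gives A_6.

Type A_6, Milnor number mu = 6.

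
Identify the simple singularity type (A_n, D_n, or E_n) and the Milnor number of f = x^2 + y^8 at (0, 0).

Type A_{7}, Milnor number mu = 7.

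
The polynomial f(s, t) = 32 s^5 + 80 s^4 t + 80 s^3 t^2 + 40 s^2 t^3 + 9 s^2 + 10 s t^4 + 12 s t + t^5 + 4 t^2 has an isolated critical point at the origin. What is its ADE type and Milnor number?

Type A_{4}, Milnor number mu = 4.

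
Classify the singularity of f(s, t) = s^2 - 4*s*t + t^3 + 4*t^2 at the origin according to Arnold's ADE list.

A_{2}

The Hessian of f at 0 is [[2, -4], [-4, 8]] with rank 1, so corank 1. A Groebner basis of the Jacobian ideal J(f) in C{s,t} is {t^2, s - 2*t}; counting standard monomials gives mu = 2. Corank 1: A-series; mu = 2 gives A_2.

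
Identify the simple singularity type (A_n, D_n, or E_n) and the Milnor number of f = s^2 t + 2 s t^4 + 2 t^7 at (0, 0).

The Hessian of f at 0 has rank 0. Corank 2; j^3 = s^2*t has shape L^2 M (L != M), so D-series; mu = 8 gives D_8.

Type D_{8}, Milnor number mu = 8.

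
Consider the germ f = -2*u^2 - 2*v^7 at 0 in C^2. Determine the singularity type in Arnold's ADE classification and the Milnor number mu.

The Hessian of f at 0 is [[-4, 0], [0, 0]] with rank 1, so corank 1. A Groebner basis of the Jacobian ideal J(f) in C{u,v} is {v^6, u}; counting standard monomials gives mu = 6. Corank 1: A-series; mu = 6 gives A_6.

Type A_{6}, Milnor number mu = 6.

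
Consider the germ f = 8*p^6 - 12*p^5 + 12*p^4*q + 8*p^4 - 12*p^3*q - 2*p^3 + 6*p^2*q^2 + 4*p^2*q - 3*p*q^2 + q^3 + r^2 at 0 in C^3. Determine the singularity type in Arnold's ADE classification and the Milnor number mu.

The Hessian of f at 0 has rank 1. Corank 2; j^3 = -(p - q)*(2*p^2 - 2*p*q + q^2) splits into three distinct lines over C (the quadratic factor has nonzero discriminant), so D_4.

Type D_4, Milnor number mu = 4.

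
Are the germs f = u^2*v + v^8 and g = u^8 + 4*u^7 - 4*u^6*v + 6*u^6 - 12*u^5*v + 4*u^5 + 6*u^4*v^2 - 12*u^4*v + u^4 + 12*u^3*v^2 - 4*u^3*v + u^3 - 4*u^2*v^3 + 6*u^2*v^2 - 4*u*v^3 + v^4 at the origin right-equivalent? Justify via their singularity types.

No.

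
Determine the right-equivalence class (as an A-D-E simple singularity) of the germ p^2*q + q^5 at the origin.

The Hessian of f at 0 is [[0, 0], [0, 0]] with rank 0, so corank 2. A Groebner basis of the Jacobian ideal J(f) in C{p,q} is {p^2/5 + q^4, p^3, p*q}; counting standard monomials gives mu = 6. Corank 2; j^3 = p^2*q has shape L^2 M (L != M), so D-series; mu = 6 gives D_6.

D_{6}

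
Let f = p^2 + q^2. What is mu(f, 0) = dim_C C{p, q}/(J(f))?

1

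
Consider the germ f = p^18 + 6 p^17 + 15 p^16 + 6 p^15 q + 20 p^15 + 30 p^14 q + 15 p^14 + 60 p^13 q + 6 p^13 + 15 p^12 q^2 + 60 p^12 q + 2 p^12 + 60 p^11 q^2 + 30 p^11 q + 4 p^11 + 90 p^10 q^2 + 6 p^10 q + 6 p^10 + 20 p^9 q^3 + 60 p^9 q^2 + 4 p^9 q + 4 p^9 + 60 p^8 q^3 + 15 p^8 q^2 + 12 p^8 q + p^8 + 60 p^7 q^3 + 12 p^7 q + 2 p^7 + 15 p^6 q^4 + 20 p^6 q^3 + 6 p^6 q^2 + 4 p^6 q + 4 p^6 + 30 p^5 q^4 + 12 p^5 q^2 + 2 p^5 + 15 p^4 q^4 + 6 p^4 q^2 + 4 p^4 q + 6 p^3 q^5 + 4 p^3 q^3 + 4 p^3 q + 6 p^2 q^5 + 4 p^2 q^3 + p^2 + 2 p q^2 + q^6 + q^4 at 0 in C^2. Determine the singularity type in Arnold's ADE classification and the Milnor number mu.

The Hessian of f at 0 has rank 1. Corank 1: A-series; mu = 5 gives A_5.

Type A5, Milnor number mu = 5.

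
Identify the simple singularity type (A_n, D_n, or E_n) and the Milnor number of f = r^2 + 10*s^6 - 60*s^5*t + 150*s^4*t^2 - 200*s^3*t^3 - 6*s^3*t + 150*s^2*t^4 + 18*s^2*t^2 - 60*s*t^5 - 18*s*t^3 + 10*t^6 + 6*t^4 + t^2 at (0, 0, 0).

The Hessian of f at 0 is [[0, 0, 0], [0, 2, 0], [0, 0, 2]] with rank 2, so corank 1. A Groebner basis of the Jacobian ideal J(f) in C{s,t,r} is {s^3 - t/3, s^2*t, t^2, r}; counting standard monomials gives mu = 5. Corank 1: A-series; mu = 5 gives A_5.

Type A_5, Milnor number mu = 5.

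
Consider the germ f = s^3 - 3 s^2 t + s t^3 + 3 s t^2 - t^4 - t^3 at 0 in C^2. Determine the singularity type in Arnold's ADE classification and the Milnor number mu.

Type E_{7}, Milnor number mu = 7.

The Hessian of f at 0 has rank 0. Corank 2; j^3 = (s - t)^3 is a perfect cube, so E-series; the 4-jet and mu = 7 give E_7.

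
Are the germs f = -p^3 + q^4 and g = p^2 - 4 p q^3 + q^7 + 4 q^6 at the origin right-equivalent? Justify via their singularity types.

The Hessian of f at 0 is [[0, 0], [0, 0]] with rank 0, so corank 2. A Groebner basis of the Jacobian ideal J(f) in C{p,q} is {q^3, p^2}; counting standard monomials gives mu = 6. Corank 2; j^3 = -p^3 is a perfect cube, so E-series; the 4-jet and mu = 6 give E_6. The Hessian of g at 0 is [[2, 0], [0, 0]] with rank 1, so corank 1. A Groebner basis of the Jacobian ideal J(g) in C{p,q} is {-p/2 + q^3, p^2}; counting standard monomials gives mu = 6. Corank 1: A-series; mu = 6 gives A_6. f is E_6 but g is A_6, hence not right-equivalent.

No.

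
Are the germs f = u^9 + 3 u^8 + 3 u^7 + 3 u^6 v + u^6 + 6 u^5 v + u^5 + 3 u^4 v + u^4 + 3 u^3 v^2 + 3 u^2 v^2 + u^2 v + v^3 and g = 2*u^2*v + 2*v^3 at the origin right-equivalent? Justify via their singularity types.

Yes.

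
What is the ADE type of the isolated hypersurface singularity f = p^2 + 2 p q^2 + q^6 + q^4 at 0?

The Hessian of f at 0 is [[2, 0], [0, 0]] with rank 1, so corank 1. A Groebner basis of the Jacobian ideal J(f) in C{p,q} is {p^3, p^2*q, p + q^2}; counting standard monomials gives mu = 5. Corank 1: A-series; mu = 5 gives A_5.

A5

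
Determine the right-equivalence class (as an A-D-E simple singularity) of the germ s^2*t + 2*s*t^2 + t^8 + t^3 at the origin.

D9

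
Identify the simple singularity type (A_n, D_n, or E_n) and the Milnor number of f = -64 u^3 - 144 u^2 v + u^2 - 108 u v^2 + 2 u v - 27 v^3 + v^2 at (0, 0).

Type A_2, Milnor number mu = 2.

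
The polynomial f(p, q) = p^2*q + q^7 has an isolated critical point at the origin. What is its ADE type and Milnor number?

Type D_8, Milnor number mu = 8.

The Hessian of f at 0 has rank 0. Corank 2; j^3 = p^2*q has shape L^2 M (L != M), so D-series; mu = 8 gives D_8.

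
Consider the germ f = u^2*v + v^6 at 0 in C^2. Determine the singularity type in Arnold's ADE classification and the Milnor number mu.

The Hessian of f at 0 is [[0, 0], [0, 0]] with rank 0, so corank 2. A Groebner basis of the Jacobian ideal J(f) in C{u,v} is {u^2/6 + v^5, u^3, u*v}; counting standard monomials gives mu = 7. Corank 2; j^3 = u^2*v has shape L^2 M (L != M), so D-series; mu = 7 gives D_7.

Type D7, Milnor number mu = 7.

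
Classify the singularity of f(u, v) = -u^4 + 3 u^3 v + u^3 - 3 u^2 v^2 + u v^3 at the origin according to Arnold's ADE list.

E_7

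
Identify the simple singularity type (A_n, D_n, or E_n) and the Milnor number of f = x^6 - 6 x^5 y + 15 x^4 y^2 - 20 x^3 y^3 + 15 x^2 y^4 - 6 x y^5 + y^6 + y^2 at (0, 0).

The Hessian of f at 0 is [[0, 0], [0, 2]] with rank 1, so corank 1. A Groebner basis of the Jacobian ideal J(f) in C{x,y} is {x^5, y}; counting standard monomials gives mu = 5. Corank 1: A-series; mu = 5 gives A_5.

Type A5, Milnor number mu = 5.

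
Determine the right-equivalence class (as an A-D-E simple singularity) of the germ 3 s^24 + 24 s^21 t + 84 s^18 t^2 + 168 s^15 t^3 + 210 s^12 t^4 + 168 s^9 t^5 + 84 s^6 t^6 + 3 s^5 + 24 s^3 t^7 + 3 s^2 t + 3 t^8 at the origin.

The Hessian of f at 0 is [[0, 0], [0, 0]] with rank 0, so corank 2. A Groebner basis of the Jacobian ideal J(f) in C{s,t} is {s^2/8 + t^7, s^3, s*t}; counting standard monomials gives mu = 9. Corank 2; j^3 = 3*s^2*t has shape L^2 M (L != M), so D-series; mu = 9 gives D_9.

D_{9}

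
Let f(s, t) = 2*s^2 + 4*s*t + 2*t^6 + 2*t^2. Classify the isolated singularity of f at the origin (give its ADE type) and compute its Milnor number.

Type A_5, Milnor number mu = 5.

The Hessian of f at 0 has rank 1. Corank 1: A-series; mu = 5 gives A_5.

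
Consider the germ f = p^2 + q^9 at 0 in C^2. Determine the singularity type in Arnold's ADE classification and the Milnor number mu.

Type A_8, Milnor number mu = 8.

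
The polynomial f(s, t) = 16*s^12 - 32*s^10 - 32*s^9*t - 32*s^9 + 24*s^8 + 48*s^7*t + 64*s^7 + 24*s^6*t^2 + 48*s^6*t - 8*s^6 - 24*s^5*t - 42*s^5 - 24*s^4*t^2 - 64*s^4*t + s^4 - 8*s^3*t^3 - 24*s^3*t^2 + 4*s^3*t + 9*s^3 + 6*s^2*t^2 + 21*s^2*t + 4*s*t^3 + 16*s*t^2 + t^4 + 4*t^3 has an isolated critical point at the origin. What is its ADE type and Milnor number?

Type D_5, Milnor number mu = 5.

The Hessian of f at 0 has rank 0. Corank 2; j^3 = (s + t)*(3*s + 2*t)^2 has shape L^2 M (L != M), so D-series; mu = 5 gives D_5.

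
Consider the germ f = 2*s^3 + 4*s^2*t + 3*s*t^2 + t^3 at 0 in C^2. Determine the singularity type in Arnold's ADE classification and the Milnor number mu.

The Hessian of f at 0 has rank 0. Corank 2; j^3 = (s + t)*(2*s^2 + 2*s*t + t^2) splits into three distinct lines over C (the quadratic factor has nonzero discriminant), so D_4.

Type D_4, Milnor number mu = 4.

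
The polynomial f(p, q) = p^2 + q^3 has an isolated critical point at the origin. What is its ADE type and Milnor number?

Type A_2, Milnor number mu = 2.

The Hessian of f at 0 has rank 1. Corank 1: A-series; mu = 2 gives A_2.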